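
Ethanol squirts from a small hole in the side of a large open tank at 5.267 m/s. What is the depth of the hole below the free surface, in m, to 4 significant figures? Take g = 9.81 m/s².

h ≈ 1.414 m

Inverting v = √(2gh) gives h = v² / 2g.
h = 5.267²/(2·9.81) = 27.74/19.62 = 1.414 m.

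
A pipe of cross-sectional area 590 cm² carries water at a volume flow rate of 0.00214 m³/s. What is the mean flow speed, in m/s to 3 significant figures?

v ≈ 0.0363 m/s

Q = 0.00214 m³/s = 0.00214 m³/s.
v = Q/A = 0.00214 / 0.0590 = 0.0363 m/s.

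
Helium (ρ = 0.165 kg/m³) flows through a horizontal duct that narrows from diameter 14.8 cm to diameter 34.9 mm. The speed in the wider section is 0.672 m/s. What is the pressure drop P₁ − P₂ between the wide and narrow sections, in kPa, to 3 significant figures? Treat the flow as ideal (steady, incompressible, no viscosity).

0.0120 kPa

The volume flow rate is constant, so v₂ = (A₁/A₂)v₁ = (172/9.57)·0.672 = 12.1 m/s.
With no height change, Bernoulli's equation is P₁ + ½ρv₁² = P₂ + ½ρv₂².
P₁ − P₂ = ½·0.165·(12.1² − 0.672²) = ½·0.165·146 = 12.0 Pa.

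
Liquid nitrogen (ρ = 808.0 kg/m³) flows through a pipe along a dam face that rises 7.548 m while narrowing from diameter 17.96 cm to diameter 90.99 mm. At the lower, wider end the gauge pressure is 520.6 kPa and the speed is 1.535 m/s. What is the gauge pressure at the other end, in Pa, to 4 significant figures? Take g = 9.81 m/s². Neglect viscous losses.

Continuity gives A₁v₁ = A₂v₂, so v₂ = (253.3 cm²)/(65.02 cm²) × 1.535 m/s = 5.980 m/s.
Applying Bernoulli between the two ends and solving for P₂: P₂ = P₁ + ½ρ(v₁² − v₂²) − ρgΔh.
P₂ = 520600 + ½·808.0·(1.535² − 5.980²) − 808.0·9.81·(+7.548) = 520600 + (-13500) − (59830) = 447300 Pa.

P₂ ≈ 447300 Pa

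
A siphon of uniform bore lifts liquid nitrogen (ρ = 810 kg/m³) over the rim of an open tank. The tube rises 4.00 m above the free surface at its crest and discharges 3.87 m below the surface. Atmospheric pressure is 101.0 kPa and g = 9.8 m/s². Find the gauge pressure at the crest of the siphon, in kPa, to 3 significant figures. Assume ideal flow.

P_gauge ≈ -62.5 kPa

From the surface to the outlet (both open to atmosphere, surface at rest): v = √(2g·h_out) = √(2·9.8·3.87) = 8.71 m/s.
The bore is uniform, so the speed at the crest is the same v. Bernoulli surface→crest: P_atm = P_top + ½ρv² + ρg·h_top.
P_top = 101000 − ½·810·8.71² − 810·9.8·4.00 = 38500 Pa. So P_gauge = P_top − P_atm = -62500 Pa.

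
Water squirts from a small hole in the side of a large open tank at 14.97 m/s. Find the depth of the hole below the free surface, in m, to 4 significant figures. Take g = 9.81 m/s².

h ≈ 11.42 m

Torricelli: v = √(2gh), so h = v²/(2g).
h = 14.97²/(2·9.81) = 224.1/19.62 = 11.42 m.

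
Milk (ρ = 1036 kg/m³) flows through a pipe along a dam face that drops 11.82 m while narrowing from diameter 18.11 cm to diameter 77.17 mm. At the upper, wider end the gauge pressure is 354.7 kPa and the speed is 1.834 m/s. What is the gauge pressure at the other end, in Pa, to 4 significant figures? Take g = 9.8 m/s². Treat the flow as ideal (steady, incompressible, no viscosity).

P₂ ≈ 423600 Pa

Continuity gives A₁v₁ = A₂v₂, so v₂ = (257.6 cm²)/(46.77 cm²) × 1.834 m/s = 10.10 m/s.
Applying Bernoulli between the two ends and solving for P₂: P₂ = P₁ + ½ρ(v₁² − v₂²) − ρgΔh.
P₂ = 354700 + ½·1036·(1.834² − 10.10²) − 1036·9.8·(−11.82) = 354700 + (-51100) − (-120000) = 423600 Pa.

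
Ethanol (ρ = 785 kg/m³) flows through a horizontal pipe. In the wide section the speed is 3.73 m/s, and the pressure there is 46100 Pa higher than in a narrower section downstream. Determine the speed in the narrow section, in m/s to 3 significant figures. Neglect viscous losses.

With h₁ = h₂, rearranging Bernoulli gives v₂ = √(v₁² + 2ΔP/ρ).
v₂ = √(3.73² + 2·46100/785) = √(13.9 + 117) = 11.5 m/s.

v₂ ≈ 11.5 m/s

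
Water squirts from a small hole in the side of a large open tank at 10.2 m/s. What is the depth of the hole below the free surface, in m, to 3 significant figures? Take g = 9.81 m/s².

Torricelli: v = √(2gh), so h = v²/(2g).
h = 10.2²/(2·9.81) = 104/19.62 = 5.30 m.

h ≈ 5.30 m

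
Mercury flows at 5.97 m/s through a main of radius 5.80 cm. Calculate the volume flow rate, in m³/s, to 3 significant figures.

Q = 0.0631 m³/s

Q = A·v = 0.0106 m² × 5.97 m/s = 0.0631 m³/s.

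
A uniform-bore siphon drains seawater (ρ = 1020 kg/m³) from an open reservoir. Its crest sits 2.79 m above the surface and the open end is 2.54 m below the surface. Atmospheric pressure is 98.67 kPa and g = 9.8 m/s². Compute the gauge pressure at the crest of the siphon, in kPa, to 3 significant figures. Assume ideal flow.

P_gauge ≈ -53.3 kPa

Bernoulli surface→outlet gives ½v² = g·h_out, so v = √(2·9.8·2.54) = 7.06 m/s.
The bore is uniform, so the speed at the crest is the same v. Bernoulli surface→crest: P_atm = P_top + ½ρv² + ρg·h_top.
P_top = 98670 − ½·1020·7.06² − 1020·9.8·2.79 = 45400 Pa. So P_gauge = P_top − P_atm = -53300 Pa.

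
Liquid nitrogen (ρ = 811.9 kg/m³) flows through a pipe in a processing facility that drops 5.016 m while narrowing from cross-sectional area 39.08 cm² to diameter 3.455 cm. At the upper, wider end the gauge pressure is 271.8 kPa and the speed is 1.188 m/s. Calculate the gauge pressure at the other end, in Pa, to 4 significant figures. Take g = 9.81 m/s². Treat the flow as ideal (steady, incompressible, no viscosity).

P₂ ≈ 302400 Pa

Continuity gives A₁v₁ = A₂v₂, so v₂ = (39.08 cm²)/(9.375 cm²) × 1.188 m/s = 4.952 m/s.
Bernoulli: P₁ + ½ρv₁² + ρg h₁ = P₂ + ½ρv₂² + ρg h₂, so P₂ = P₁ + ½ρ(v₁² − v₂²) − ρg(h₂ − h₁).
P₂ = 271800 + ½·811.9·(1.188² − 4.952²) − 811.9·9.81·(−5.016) = 271800 + (-9382) − (-39950) = 302400 Pa.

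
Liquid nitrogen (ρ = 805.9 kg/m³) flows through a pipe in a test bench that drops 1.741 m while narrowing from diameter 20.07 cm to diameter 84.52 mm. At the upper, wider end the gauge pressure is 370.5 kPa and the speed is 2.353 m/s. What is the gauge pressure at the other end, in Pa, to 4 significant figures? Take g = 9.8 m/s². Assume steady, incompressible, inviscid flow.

By continuity, v₂ = v₁·A₁/A₂ = 2.353·(316.4/56.11) = 13.27 m/s.
Energy conservation along the streamline gives P₂ = P₁ − ½ρ(v₂² − v₁²) − ρg(h₂ − h₁).
P₂ = 370500 + ½·805.9·(2.353² − 13.27²) − 805.9·9.8·(−1.741) = 370500 + (-68700) − (-13750) = 315500 Pa.

315500 Pa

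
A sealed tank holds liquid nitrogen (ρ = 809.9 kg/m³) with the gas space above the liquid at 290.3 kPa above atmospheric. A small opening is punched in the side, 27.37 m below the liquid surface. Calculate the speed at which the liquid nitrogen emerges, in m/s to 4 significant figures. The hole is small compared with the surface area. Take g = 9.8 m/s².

v ≈ 35.40 m/s

Take point 1 at the surface (v₁ ≈ 0) and point 2 at the hole (at atmospheric pressure). Bernoulli: P₁ + ρg h = P_atm + ½ρv₂².
With P₁ − P_atm = 290300 Pa, v₂ = √(2gh + 2ΔP/ρ) = √(2·9.8·27.37 + 2·290300/809.9) = 35.40 m/s.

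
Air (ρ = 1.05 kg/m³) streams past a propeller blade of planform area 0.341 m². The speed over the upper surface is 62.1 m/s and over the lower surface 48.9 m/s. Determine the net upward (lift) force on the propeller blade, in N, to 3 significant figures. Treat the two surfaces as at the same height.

F = 262 N

The faster flow above has the lower pressure; Bernoulli (same height) gives ΔP = ½ρ(v_up² − v_low²).
ΔP = ½·1.05·(62.1² − 48.9²) = 769 Pa.
Lift = ΔP · A = 769 × 0.341 = 262 N.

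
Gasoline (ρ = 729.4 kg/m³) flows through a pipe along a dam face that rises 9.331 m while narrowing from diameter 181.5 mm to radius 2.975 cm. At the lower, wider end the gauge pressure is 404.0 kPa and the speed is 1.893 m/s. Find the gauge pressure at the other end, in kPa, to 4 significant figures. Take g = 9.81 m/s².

Mass conservation (A₁v₁ = A₂v₂) gives v₂ = 1.893 × 258.7/27.81 = 17.61 m/s.
Bernoulli: P₁ + ½ρv₁² + ρg h₁ = P₂ + ½ρv₂² + ρg h₂, so P₂ = P₁ + ½ρ(v₁² − v₂²) − ρg(h₂ − h₁).
P₂ = 404000 + ½·729.4·(1.893² − 17.61²) − 729.4·9.81·(+9.331) = 404000 + (-111800) − (66770) = 225400 Pa.

P₂ = 225.4 kPa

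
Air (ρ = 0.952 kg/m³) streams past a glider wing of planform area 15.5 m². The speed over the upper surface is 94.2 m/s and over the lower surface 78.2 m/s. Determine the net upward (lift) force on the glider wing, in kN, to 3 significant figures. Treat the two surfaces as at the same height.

F = 20.4 kN

With equal heights on the two surfaces, Bernoulli gives P_lower − P_upper = ½ρ(v_upper² − v_lower²).
ΔP = ½·0.952·(94.2² − 78.2²) = 1310 Pa.
Lift = ΔP · A = 1310 × 15.5 = 20400 N.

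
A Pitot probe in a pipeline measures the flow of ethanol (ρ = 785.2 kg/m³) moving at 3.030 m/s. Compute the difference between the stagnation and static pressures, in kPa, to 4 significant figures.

Bernoulli between the free stream and the stagnation point: ½ρv² = P_stag − P_static.
ΔP = ½·785.2·3.030² = 3604 Pa.

ΔP ≈ 3.604 kPa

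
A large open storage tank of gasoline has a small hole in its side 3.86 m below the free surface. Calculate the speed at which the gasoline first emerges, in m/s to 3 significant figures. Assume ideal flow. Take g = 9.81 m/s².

v = 8.70 m/s

With the surface at rest and both surface and jet at atmospheric pressure, Bernoulli gives ρg h = ½ρv², so v = √(2gh) = √(2·9.81·3.86) = 8.70 m/s.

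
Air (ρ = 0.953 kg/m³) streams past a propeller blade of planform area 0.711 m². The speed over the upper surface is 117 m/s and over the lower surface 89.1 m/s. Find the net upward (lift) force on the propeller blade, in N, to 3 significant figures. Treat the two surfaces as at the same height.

1950 N

With equal heights on the two surfaces, Bernoulli gives P_lower − P_upper = ½ρ(v_upper² − v_lower²).
ΔP = ½·0.953·(117² − 89.1²) = 2740 Pa.
Lift = ΔP · A = 2740 × 0.711 = 1950 N.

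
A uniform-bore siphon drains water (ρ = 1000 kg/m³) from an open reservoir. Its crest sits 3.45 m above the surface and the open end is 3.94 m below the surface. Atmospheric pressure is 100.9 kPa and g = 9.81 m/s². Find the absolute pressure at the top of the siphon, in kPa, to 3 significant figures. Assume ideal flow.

P_top ≈ 28.4 kPa

Bernoulli surface→outlet gives ½v² = g·h_out, so v = √(2·9.81·3.94) = 8.79 m/s.
Continuity keeps v the same throughout the tube; from surface to crest, P_atm + 0 = P_top + ½ρv² + ρg·h_top.
P_top = 100900 − ½·1000·8.79² − 1000·9.81·3.45 = 28400 Pa.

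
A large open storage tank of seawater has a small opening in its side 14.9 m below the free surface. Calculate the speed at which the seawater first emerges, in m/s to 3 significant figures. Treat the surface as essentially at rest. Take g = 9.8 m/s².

v = 17.1 m/s

Torricelli's result v = √(2gh) gives v = √(2·9.8·14.9) = 17.1 m/s.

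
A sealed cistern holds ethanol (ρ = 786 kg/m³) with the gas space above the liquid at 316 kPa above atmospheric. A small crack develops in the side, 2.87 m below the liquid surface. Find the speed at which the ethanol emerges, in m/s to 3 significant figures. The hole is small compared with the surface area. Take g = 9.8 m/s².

v = 29.3 m/s

Take point 1 at the surface (v₁ ≈ 0) and point 2 at the hole (at atmospheric pressure). Bernoulli: P₁ + ρg h = P_atm + ½ρv₂².
With P₁ − P_atm = 316000 Pa, v₂ = √(2gh + 2ΔP/ρ) = √(2·9.8·2.87 + 2·316000/786) = 29.3 m/s.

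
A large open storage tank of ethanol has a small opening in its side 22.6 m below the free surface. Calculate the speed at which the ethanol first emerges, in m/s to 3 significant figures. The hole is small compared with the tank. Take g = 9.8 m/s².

With the surface at rest and both surface and jet at atmospheric pressure, Bernoulli gives ρg h = ½ρv², so v = √(2gh) = √(2·9.8·22.6) = 21.0 m/s.

v = 21.0 m/s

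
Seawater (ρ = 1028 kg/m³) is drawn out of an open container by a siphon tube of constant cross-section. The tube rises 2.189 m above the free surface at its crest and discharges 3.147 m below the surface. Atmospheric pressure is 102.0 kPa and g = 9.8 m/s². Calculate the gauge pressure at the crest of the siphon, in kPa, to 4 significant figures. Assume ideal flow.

From the surface to the outlet (both open to atmosphere, surface at rest): v = √(2g·h_out) = √(2·9.8·3.147) = 7.854 m/s.
Continuity keeps v the same throughout the tube; from surface to crest, P_atm + 0 = P_top + ½ρv² + ρg·h_top.
P_top = 102000 − ½·1028·7.854² − 1028·9.8·2.189 = 48240 Pa. So P_gauge = P_top − P_atm = -53760 Pa.

P_gauge = -53.76 kPa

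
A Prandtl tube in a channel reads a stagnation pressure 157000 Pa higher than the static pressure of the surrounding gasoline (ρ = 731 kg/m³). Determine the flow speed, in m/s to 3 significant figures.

v ≈ 20.7 m/s

Bernoulli between the free stream and the stagnation point: ½ρv² = P_stag − P_static.
v = √(2ΔP/ρ) = √(2·157000/731) = 20.7 m/s.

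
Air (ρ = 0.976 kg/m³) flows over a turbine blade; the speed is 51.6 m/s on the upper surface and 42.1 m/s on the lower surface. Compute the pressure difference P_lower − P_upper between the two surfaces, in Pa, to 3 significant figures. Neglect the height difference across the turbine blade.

434 Pa

Bernoulli (same height): P_lower − P_upper = ½ρ(v_upper² − v_lower²).
ΔP = ½·0.976·(51.6² − 42.1²) = 434 Pa.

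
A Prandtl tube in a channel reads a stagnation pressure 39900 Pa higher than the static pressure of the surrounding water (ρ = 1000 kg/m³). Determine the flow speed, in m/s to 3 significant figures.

The dynamic pressure equals the rise in static pressure at the stagnation point: ΔP = ½ρv².
v = √(2ΔP/ρ) = √(2·39900/1000) = 8.93 m/s.

8.93 m/s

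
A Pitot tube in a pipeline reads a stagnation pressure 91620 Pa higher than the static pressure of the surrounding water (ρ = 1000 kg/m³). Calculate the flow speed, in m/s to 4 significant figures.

v ≈ 13.54 m/s

At the stagnation point the flow is brought to rest, so Bernoulli gives P_stag − P_static = ½ρv².
v = √(2ΔP/ρ) = √(2·91620/1000) = 13.54 m/s.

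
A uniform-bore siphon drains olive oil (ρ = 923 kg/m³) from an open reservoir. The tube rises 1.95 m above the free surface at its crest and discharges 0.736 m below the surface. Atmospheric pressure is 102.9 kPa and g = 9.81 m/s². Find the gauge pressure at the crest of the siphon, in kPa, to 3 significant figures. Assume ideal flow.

P_gauge ≈ -24.3 kPa

From the surface to the outlet (both open to atmosphere, surface at rest): v = √(2g·h_out) = √(2·9.81·0.736) = 3.80 m/s.
Continuity keeps v the same throughout the tube; from surface to crest, P_atm + 0 = P_top + ½ρv² + ρg·h_top.
P_top = 102900 − ½·923·3.80² − 923·9.81·1.95 = 78600 Pa. So P_gauge = P_top − P_atm = -24300 Pa.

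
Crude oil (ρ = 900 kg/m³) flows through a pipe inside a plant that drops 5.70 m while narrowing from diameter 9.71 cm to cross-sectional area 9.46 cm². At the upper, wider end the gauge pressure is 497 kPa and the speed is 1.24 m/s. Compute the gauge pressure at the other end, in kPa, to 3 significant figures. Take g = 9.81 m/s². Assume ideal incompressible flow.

Continuity gives A₁v₁ = A₂v₂, so v₂ = (74.1 cm²)/(9.46 cm²) × 1.24 m/s = 9.71 m/s.
Bernoulli: P₁ + ½ρv₁² + ρg h₁ = P₂ + ½ρv₂² + ρg h₂, so P₂ = P₁ + ½ρ(v₁² − v₂²) − ρg(h₂ − h₁).
P₂ = 497000 + ½·900·(1.24² − 9.71²) − 900·9.81·(−5.70) = 497000 + (-41700) − (-50300) = 506000 Pa.

506 kPa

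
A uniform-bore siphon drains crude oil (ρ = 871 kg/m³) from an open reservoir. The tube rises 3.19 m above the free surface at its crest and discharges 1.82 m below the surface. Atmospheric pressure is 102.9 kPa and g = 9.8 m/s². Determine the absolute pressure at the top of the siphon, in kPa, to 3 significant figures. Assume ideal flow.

P_top ≈ 60.1 kPa

From the surface to the outlet (both open to atmosphere, surface at rest): v = √(2g·h_out) = √(2·9.8·1.82) = 5.97 m/s.
With constant cross-section the crest speed equals v; applying Bernoulli from the surface up to the crest, P_top = P_atm − ½ρv² − ρg·h_top.
P_top = 102900 − ½·871·5.97² − 871·9.8·3.19 = 60100 Pa.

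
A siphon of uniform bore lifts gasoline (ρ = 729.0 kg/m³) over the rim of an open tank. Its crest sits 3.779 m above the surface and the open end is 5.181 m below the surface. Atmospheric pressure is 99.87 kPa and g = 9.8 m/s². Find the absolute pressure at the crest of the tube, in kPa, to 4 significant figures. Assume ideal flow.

35.86 kPa

The outlet speed comes from Torricelli: v = √(2g·5.181) = 10.08 m/s.
Continuity keeps v the same throughout the tube; from surface to crest, P_atm + 0 = P_top + ½ρv² + ρg·h_top.
P_top = 99870 − ½·729.0·10.08² − 729.0·9.8·3.779 = 35860 Pa.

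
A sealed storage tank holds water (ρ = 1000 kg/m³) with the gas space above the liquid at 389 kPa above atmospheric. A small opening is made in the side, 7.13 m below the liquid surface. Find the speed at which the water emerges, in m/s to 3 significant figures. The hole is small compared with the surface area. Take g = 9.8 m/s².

Take point 1 at the surface (v₁ ≈ 0) and point 2 at the hole (at atmospheric pressure). Bernoulli: P₁ + ρg h = P_atm + ½ρv₂².
With P₁ − P_atm = 389000 Pa, v₂ = √(2gh + 2ΔP/ρ) = √(2·9.8·7.13 + 2·389000/1000) = 30.3 m/s.

30.3 m/s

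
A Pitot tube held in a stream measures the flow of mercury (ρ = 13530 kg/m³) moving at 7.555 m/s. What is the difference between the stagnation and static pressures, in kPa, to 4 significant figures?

ΔP ≈ 386.1 kPa

Bernoulli between the free stream and the stagnation point: ½ρv² = P_stag − P_static.
ΔP = ½·13530·7.555² = 386100 Pa.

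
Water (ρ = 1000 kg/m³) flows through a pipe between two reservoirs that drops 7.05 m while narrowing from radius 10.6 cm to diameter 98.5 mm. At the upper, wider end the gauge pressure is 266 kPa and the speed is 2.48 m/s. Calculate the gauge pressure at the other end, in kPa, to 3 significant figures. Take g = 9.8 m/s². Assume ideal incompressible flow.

P₂ = 272 kPa

Continuity gives A₁v₁ = A₂v₂, so v₂ = (353 cm²)/(76.2 cm²) × 2.48 m/s = 11.5 m/s.
Applying Bernoulli between the two ends and solving for P₂: P₂ = P₁ + ½ρ(v₁² − v₂²) − ρgΔh.
P₂ = 266000 + ½·1000·(2.48² − 11.5²) − 1000·9.8·(−7.05) = 266000 + (-62900) − (-69100) = 272000 Pa.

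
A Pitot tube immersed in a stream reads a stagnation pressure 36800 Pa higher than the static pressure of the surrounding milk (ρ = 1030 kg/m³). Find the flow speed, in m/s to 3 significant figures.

At the stagnation point the flow is brought to rest, so Bernoulli gives P_stag − P_static = ½ρv².
v = √(2ΔP/ρ) = √(2·36800/1030) = 8.45 m/s.

v = 8.45 m/s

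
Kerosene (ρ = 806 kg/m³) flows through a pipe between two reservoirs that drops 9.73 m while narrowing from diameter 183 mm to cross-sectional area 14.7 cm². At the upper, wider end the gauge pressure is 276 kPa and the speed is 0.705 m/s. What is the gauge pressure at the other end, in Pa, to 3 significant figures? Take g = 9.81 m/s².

Continuity gives A₁v₁ = A₂v₂, so v₂ = (263 cm²)/(14.7 cm²) × 0.705 m/s = 12.6 m/s.
Bernoulli: P₁ + ½ρv₁² + ρg h₁ = P₂ + ½ρv₂² + ρg h₂, so P₂ = P₁ + ½ρ(v₁² − v₂²) − ρg(h₂ − h₁).
P₂ = 276000 + ½·806·(0.705² − 12.6²) − 806·9.81·(−9.73) = 276000 + (-63900) − (-76900) = 289000 Pa.

P₂ ≈ 289000 Pa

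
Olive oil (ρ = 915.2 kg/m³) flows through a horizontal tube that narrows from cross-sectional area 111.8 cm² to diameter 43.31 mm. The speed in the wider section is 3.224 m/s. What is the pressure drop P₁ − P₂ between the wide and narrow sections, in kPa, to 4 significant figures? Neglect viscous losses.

The volume flow rate is constant, so v₂ = (A₁/A₂)v₁ = (111.8/14.73)·3.224 = 24.47 m/s.
The pipe is horizontal, so Bernoulli reduces to P₁ + ½ρv₁² = P₂ + ½ρv₂².
P₁ − P₂ = ½·915.2·(24.47² − 3.224²) = ½·915.2·588.2 = 269200 Pa.

ΔP = 269.2 kPa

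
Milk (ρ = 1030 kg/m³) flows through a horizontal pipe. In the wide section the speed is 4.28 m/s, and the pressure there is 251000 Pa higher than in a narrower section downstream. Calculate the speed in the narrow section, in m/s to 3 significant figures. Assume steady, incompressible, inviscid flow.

v₂ ≈ 22.5 m/s

Horizontal Bernoulli: P₁ + ½ρv₁² = P₂ + ½ρv₂², so v₂² = v₁² + 2(P₁ − P₂)/ρ.
v₂ = √(4.28² + 2·251000/1030) = √(18.3 + 487) = 22.5 m/s.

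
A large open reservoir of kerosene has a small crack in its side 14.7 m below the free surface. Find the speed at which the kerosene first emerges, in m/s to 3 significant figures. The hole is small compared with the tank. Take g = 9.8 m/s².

v ≈ 17.0 m/s

Torricelli's result v = √(2gh) gives v = √(2·9.8·14.7) = 17.0 m/s.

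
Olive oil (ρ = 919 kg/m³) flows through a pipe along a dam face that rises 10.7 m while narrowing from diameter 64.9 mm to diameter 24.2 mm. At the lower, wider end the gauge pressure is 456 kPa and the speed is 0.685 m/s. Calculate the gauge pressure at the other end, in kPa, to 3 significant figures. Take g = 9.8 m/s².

P₂ ≈ 349 kPa

The volume flow rate is constant, so v₂ = (A₁/A₂)v₁ = (33.1/4.60)·0.685 = 4.93 m/s.
Bernoulli: P₁ + ½ρv₁² + ρg h₁ = P₂ + ½ρv₂² + ρg h₂, so P₂ = P₁ + ½ρ(v₁² − v₂²) − ρg(h₂ − h₁).
P₂ = 456000 + ½·919·(0.685² − 4.93²) − 919·9.8·(+10.7) = 456000 + (-10900) − (96400) = 349000 Pa.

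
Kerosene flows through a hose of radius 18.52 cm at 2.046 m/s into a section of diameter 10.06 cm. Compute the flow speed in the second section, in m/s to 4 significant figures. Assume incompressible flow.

By continuity, v₂ = v₁·A₁/A₂ = 2.046·(1078/79.49) = 27.74 m/s.

v₂ = 27.74 m/s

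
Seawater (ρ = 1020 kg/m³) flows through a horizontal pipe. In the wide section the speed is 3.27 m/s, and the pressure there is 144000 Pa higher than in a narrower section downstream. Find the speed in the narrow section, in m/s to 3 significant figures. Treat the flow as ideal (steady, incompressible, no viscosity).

With h₁ = h₂, rearranging Bernoulli gives v₂ = √(v₁² + 2ΔP/ρ).
v₂ = √(3.27² + 2·144000/1020) = √(10.7 + 282) = 17.1 m/s.

v₂ = 17.1 m/s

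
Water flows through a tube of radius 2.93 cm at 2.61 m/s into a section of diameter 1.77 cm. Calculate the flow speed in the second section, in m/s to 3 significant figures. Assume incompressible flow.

28.6 m/s

By continuity, v₂ = v₁·A₁/A₂ = 2.61·(27.0/2.46) = 28.6 m/s.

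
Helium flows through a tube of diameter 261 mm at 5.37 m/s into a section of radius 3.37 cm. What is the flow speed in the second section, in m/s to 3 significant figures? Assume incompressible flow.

v₂ ≈ 80.5 m/s

The volume flow rate is constant, so v₂ = (A₁/A₂)v₁ = (535/35.7)·5.37 = 80.5 m/s.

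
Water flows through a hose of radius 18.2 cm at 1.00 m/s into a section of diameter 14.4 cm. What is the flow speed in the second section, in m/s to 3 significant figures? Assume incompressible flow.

v₂ ≈ 6.39 m/s

Continuity gives A₁v₁ = A₂v₂, so v₂ = (1040 cm²)/(163 cm²) × 1.00 m/s = 6.39 m/s.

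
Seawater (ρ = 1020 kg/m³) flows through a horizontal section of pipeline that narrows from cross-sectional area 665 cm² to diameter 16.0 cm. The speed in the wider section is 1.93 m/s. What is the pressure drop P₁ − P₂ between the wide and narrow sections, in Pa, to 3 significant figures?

The volume flow rate is constant, so v₂ = (A₁/A₂)v₁ = (665/201)·1.93 = 6.38 m/s.
Along the horizontal streamline, P + ½ρv² is constant.
P₁ − P₂ = ½·1020·(6.38² − 1.93²) = ½·1020·37.0 = 18900 Pa.

ΔP ≈ 18900 Pa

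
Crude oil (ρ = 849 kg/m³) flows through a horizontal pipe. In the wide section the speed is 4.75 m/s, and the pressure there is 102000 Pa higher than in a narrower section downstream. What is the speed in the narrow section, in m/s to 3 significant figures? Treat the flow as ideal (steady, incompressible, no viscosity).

Along the level pipe P + ½ρv² is conserved, hence v₂² = v₁² + 2(P₁ − P₂)/ρ.
v₂ = √(4.75² + 2·102000/849) = √(22.6 + 240) = 16.2 m/s.

v₂ ≈ 16.2 m/s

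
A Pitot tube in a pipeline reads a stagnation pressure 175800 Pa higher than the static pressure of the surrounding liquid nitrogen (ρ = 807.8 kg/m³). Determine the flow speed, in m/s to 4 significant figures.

The dynamic pressure equals the rise in static pressure at the stagnation point: ΔP = ½ρv².
v = √(2ΔP/ρ) = √(2·175800/807.8) = 20.86 m/s.

20.86 m/s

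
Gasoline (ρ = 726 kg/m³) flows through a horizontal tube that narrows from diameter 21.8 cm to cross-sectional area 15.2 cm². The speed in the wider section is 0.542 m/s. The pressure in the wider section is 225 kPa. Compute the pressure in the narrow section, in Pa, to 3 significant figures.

P₂ ≈ 161000 Pa

Continuity gives A₁v₁ = A₂v₂, so v₂ = (373 cm²)/(15.2 cm²) × 0.542 m/s = 13.3 m/s.
Bernoulli (h₁ = h₂): P₁ − P₂ = ½ρ(v₂² − v₁²).
P₂ = P₁ − ½ρ(v₂² − v₁²) = 225000 − ½·726·(13.3² − 0.542²) = 225000 − 64200 = 161000 Pa.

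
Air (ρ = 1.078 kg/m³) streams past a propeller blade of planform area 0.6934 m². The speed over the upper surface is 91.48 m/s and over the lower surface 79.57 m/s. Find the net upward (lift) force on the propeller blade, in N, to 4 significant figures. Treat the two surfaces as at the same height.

With equal heights on the two surfaces, Bernoulli gives P_lower − P_upper = ½ρ(v_upper² − v_lower²).
ΔP = ½·1.078·(91.48² − 79.57²) = 1098 Pa.
Lift = ΔP · A = 1098 × 0.6934 = 761.4 N.

F ≈ 761.4 N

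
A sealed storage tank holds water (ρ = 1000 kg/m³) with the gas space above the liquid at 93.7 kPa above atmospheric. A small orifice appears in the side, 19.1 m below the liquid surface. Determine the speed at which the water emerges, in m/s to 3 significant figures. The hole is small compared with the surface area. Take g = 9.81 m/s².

Take point 1 at the surface (v₁ ≈ 0) and point 2 at the hole (at atmospheric pressure). Bernoulli: P₁ + ρg h = P_atm + ½ρv₂².
With P₁ − P_atm = 93700 Pa, v₂ = √(2gh + 2ΔP/ρ) = √(2·9.81·19.1 + 2·93700/1000) = 23.7 m/s.

v ≈ 23.7 m/s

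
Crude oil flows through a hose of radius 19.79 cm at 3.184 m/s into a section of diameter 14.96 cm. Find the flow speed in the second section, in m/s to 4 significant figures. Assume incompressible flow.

By continuity, v₂ = v₁·A₁/A₂ = 3.184·(1230/175.8) = 22.29 m/s.

v₂ ≈ 22.29 m/s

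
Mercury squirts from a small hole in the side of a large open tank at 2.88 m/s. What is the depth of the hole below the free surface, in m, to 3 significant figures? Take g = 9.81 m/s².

For a small hole in a large open tank, ½v² = gh, giving h = v²/(2g).
h = 2.88²/(2·9.81) = 8.29/19.62 = 0.423 m.

h ≈ 0.423 m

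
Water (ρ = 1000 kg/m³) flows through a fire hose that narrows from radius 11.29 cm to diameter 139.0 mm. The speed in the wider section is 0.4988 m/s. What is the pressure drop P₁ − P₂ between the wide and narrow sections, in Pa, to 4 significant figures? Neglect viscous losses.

By continuity, v₂ = v₁·A₁/A₂ = 0.4988·(400.4/151.7) = 1.316 m/s.
The pipe is horizontal, so Bernoulli reduces to P₁ + ½ρv₁² = P₂ + ½ρv₂².
P₁ − P₂ = ½·1000·(1.316² − 0.4988²) = ½·1000·1.484 = 741.9 Pa.

ΔP ≈ 741.9 Pa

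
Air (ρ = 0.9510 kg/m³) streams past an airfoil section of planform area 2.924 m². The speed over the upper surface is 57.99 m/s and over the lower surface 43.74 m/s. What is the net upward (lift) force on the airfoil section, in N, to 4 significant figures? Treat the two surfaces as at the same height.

2016 N

With equal heights on the two surfaces, Bernoulli gives P_lower − P_upper = ½ρ(v_upper² − v_lower²).
ΔP = ½·0.9510·(57.99² − 43.74²) = 689.3 Pa.
Lift = ΔP · A = 689.3 × 2.924 = 2016 N.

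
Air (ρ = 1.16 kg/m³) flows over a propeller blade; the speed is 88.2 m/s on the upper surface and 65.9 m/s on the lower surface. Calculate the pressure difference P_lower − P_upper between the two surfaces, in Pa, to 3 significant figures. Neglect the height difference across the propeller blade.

ΔP ≈ 1990 Pa

Bernoulli (same height): P_lower − P_upper = ½ρ(v_upper² − v_lower²).
ΔP = ½·1.16·(88.2² − 65.9²) = 1990 Pa.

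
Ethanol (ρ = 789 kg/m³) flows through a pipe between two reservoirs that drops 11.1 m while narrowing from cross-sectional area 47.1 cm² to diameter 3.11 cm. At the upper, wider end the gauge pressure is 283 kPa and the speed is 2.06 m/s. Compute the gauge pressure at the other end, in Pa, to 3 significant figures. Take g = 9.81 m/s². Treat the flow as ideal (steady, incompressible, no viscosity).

Continuity gives A₁v₁ = A₂v₂, so v₂ = (47.1 cm²)/(7.60 cm²) × 2.06 m/s = 12.8 m/s.
Energy conservation along the streamline gives P₂ = P₁ − ½ρ(v₂² − v₁²) − ρg(h₂ − h₁).
P₂ = 283000 + ½·789·(2.06² − 12.8²) − 789·9.81·(−11.1) = 283000 + (-62700) − (-85900) = 306000 Pa.

306000 Pa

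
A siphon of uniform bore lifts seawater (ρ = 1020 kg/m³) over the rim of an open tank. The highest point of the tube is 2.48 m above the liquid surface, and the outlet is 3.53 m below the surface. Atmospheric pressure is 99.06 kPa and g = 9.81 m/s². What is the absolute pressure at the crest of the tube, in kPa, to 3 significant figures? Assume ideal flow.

From the surface to the outlet (both open to atmosphere, surface at rest): v = √(2g·h_out) = √(2·9.81·3.53) = 8.32 m/s.
With constant cross-section the crest speed equals v; applying Bernoulli from the surface up to the crest, P_top = P_atm − ½ρv² − ρg·h_top.
P_top = 99060 − ½·1020·8.32² − 1020·9.81·2.48 = 38900 Pa.

P_top ≈ 38.9 kPa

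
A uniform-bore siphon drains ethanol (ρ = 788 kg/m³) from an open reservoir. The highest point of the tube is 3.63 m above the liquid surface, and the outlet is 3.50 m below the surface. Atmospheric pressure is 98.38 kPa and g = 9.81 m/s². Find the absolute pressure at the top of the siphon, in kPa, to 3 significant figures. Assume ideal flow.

43.3 kPa

Bernoulli surface→outlet gives ½v² = g·h_out, so v = √(2·9.81·3.50) = 8.29 m/s.
Continuity keeps v the same throughout the tube; from surface to crest, P_atm + 0 = P_top + ½ρv² + ρg·h_top.
P_top = 98380 − ½·788·8.29² − 788·9.81·3.63 = 43300 Pa.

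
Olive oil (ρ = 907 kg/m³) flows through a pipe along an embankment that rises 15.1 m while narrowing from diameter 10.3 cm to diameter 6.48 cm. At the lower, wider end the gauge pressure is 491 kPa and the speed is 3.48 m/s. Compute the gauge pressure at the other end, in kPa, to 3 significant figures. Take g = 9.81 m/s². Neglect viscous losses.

The volume flow rate is constant, so v₂ = (A₁/A₂)v₁ = (83.3/33.0)·3.48 = 8.79 m/s.
Energy conservation along the streamline gives P₂ = P₁ − ½ρ(v₂² − v₁²) − ρg(h₂ − h₁).
P₂ = 491000 + ½·907·(3.48² − 8.79²) − 907·9.81·(+15.1) = 491000 + (-29600) − (134000) = 327000 Pa.

P₂ ≈ 327 kPa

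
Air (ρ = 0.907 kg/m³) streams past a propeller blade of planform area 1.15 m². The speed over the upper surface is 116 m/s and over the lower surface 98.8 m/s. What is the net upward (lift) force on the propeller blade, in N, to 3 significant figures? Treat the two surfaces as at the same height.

F ≈ 1930 N

The faster flow above has the lower pressure; Bernoulli (same height) gives ΔP = ½ρ(v_up² − v_low²).
ΔP = ½·0.907·(116² − 98.8²) = 1680 Pa.
Lift = ΔP · A = 1680 × 1.15 = 1930 N.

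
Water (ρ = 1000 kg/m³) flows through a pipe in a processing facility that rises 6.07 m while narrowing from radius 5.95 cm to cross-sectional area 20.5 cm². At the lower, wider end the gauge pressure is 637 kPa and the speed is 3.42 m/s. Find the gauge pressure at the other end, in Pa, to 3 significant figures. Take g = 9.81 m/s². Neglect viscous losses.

Mass conservation (A₁v₁ = A₂v₂) gives v₂ = 3.42 × 111/20.5 = 18.6 m/s.
Bernoulli: P₁ + ½ρv₁² + ρg h₁ = P₂ + ½ρv₂² + ρg h₂, so P₂ = P₁ + ½ρ(v₁² − v₂²) − ρg(h₂ − h₁).
P₂ = 637000 + ½·1000·(3.42² − 18.6²) − 1000·9.81·(+6.07) = 637000 + (-166000) − (59500) = 411000 Pa.

P₂ ≈ 411000 Pa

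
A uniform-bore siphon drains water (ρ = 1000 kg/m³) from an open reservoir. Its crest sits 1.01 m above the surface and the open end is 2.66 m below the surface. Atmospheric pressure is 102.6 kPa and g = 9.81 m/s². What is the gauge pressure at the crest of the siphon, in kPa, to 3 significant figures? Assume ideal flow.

The outlet speed comes from Torricelli: v = √(2g·2.66) = 7.22 m/s.
The bore is uniform, so the speed at the crest is the same v. Bernoulli surface→crest: P_atm = P_top + ½ρv² + ρg·h_top.
P_top = 102600 − ½·1000·7.22² − 1000·9.81·1.01 = 66600 Pa. So P_gauge = P_top − P_atm = -36000 Pa.

-36.0 kPa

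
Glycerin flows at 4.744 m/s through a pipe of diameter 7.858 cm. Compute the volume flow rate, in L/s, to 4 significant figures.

Q = A·v = 0.004850 m² × 4.744 m/s = 0.02301 m³/s.
Converting: 0.02301 m³/s × 1000 = 23.01 L/s.

Q ≈ 23.01 L/s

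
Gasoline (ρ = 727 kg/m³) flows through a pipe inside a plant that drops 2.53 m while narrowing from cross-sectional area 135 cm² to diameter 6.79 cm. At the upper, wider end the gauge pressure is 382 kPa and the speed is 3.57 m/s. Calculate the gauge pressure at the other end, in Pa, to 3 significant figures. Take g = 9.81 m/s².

Continuity gives A₁v₁ = A₂v₂, so v₂ = (135 cm²)/(36.2 cm²) × 3.57 m/s = 13.3 m/s.
Applying Bernoulli between the two ends and solving for P₂: P₂ = P₁ + ½ρ(v₁² − v₂²) − ρgΔh.
P₂ = 382000 + ½·727·(3.57² − 13.3²) − 727·9.81·(−2.53) = 382000 + (-59800) − (-18000) = 340000 Pa.

P₂ = 340000 Pa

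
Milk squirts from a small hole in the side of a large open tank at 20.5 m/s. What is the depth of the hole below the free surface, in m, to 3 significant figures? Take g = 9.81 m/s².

h = 21.4 m

Torricelli: v = √(2gh), so h = v²/(2g).
h = 20.5²/(2·9.81) = 420/19.62 = 21.4 m.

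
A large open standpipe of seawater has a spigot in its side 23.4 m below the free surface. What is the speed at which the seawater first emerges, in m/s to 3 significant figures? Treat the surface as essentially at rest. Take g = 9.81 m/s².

v ≈ 21.4 m/s

Torricelli's result v = √(2gh) gives v = √(2·9.81·23.4) = 21.4 m/s.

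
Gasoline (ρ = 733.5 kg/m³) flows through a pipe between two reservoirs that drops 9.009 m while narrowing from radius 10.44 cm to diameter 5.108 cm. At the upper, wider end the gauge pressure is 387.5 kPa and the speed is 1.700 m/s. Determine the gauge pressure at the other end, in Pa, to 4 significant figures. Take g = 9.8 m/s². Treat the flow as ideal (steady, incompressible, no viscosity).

Mass conservation (A₁v₁ = A₂v₂) gives v₂ = 1.700 × 342.4/20.49 = 28.41 m/s.
Bernoulli: P₁ + ½ρv₁² + ρg h₁ = P₂ + ½ρv₂² + ρg h₂, so P₂ = P₁ + ½ρ(v₁² − v₂²) − ρg(h₂ − h₁).
P₂ = 387500 + ½·733.5·(1.700² − 28.41²) − 733.5·9.8·(−9.009) = 387500 + (-294900) − (-64760) = 157400 Pa.

157400 Pa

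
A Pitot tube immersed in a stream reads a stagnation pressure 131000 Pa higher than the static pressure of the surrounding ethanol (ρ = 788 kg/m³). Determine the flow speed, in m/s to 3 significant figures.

Bernoulli between the free stream and the stagnation point: ½ρv² = P_stag − P_static.
v = √(2ΔP/ρ) = √(2·131000/788) = 18.2 m/s.

v = 18.2 m/s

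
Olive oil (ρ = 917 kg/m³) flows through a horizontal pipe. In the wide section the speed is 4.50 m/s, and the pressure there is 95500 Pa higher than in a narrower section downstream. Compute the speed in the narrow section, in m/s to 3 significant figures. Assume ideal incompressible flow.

With h₁ = h₂, rearranging Bernoulli gives v₂ = √(v₁² + 2ΔP/ρ).
v₂ = √(4.50² + 2·95500/917) = √(20.2 + 208) = 15.1 m/s.

15.1 m/s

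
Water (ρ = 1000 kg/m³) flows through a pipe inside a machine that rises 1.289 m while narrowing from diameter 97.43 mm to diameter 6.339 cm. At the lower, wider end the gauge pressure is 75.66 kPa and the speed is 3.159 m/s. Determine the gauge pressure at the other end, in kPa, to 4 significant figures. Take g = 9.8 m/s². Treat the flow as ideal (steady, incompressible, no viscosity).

P₂ ≈ 40.17 kPa

Continuity gives A₁v₁ = A₂v₂, so v₂ = (74.55 cm²)/(31.56 cm²) × 3.159 m/s = 7.463 m/s.
Energy conservation along the streamline gives P₂ = P₁ − ½ρ(v₂² − v₁²) − ρg(h₂ − h₁).
P₂ = 75660 + ½·1000·(3.159² − 7.463²) − 1000·9.8·(+1.289) = 75660 + (-22860) − (12630) = 40170 Pa.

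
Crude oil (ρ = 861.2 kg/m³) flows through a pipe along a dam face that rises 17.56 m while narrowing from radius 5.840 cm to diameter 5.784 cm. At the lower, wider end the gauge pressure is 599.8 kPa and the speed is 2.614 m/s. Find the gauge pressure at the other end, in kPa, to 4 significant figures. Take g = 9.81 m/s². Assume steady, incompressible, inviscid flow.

P₂ = 405.5 kPa

The volume flow rate is constant, so v₂ = (A₁/A₂)v₁ = (107.1/26.28)·2.614 = 10.66 m/s.
Applying Bernoulli between the two ends and solving for P₂: P₂ = P₁ + ½ρ(v₁² − v₂²) − ρgΔh.
P₂ = 599800 + ½·861.2·(2.614² − 10.66²) − 861.2·9.81·(+17.56) = 599800 + (-45980) − (148400) = 405500 Pa.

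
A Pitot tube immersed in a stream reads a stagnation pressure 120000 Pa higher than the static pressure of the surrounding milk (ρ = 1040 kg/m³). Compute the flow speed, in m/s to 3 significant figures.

v = 15.2 m/s

At the stagnation point the flow is brought to rest, so Bernoulli gives P_stag − P_static = ½ρv².
v = √(2ΔP/ρ) = √(2·120000/1040) = 15.2 m/s.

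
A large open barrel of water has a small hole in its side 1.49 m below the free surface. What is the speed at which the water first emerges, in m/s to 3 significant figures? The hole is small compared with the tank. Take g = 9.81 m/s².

With the surface at rest and both surface and jet at atmospheric pressure, Bernoulli gives ρg h = ½ρv², so v = √(2gh) = √(2·9.81·1.49) = 5.41 m/s.

v = 5.41 m/s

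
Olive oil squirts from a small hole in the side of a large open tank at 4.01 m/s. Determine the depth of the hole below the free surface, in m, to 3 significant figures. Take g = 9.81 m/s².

Torricelli: v = √(2gh), so h = v²/(2g).
h = 4.01²/(2·9.81) = 16.1/19.62 = 0.820 m.

h ≈ 0.820 m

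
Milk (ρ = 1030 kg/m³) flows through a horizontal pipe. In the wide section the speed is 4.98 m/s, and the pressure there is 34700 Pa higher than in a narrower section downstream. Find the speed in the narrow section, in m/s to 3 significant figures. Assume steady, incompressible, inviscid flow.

v₂ ≈ 9.60 m/s

Horizontal Bernoulli: P₁ + ½ρv₁² = P₂ + ½ρv₂², so v₂² = v₁² + 2(P₁ − P₂)/ρ.
v₂ = √(4.98² + 2·34700/1030) = √(24.8 + 67.4) = 9.60 m/s.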